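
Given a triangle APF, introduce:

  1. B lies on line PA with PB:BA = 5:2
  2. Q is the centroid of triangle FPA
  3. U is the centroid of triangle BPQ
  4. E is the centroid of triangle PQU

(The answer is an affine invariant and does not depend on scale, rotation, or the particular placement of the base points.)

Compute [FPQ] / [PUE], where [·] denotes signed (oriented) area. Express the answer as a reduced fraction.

[FPQ]:[PUE] = 63/5

Choose coordinates A = (0, 0), P = (1, 0), F = (0, 1).
1. B lies on line PA with PB:BA = 5:2 ⇒ B = (2/7, 0)
2. Q is the centroid of triangle FPA ⇒ Q = (1/3, 1/3)
3. U is the centroid of triangle BPQ ⇒ U = (34/63, 1/9)
4. E is the centroid of triangle PQU ⇒ E = (118/189, 4/27)
2·[FPQ] = -1/3, 2·[PUE] = -5/189
[FPQ]:[PUE] = -1/3:-5/189 = 63/5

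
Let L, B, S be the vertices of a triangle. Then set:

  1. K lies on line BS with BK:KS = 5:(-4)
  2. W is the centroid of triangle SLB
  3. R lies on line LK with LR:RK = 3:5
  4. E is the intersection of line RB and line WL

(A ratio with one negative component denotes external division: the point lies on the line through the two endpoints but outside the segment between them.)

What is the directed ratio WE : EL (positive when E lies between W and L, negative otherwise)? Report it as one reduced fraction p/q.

WE:EL = -2/9

Work in coordinates with L = (0, 0), B = (1, 0), S = (0, 1).
1. K lies on line BS with BK:KS = 5:(-4) ⇒ K = (-4, 5)
2. W is the centroid of triangle SLB ⇒ W = (1/3, 1/3)
3. R lies on line LK with LR:RK = 3:5 ⇒ R = (-3/2, 15/8)
4. E is the intersection of line RB and line WL ⇒ E = (3/7, 3/7)
E = W + t·(L−W) with t = -2/7, so WE:EL = t:(1−t) = -2/7:9/7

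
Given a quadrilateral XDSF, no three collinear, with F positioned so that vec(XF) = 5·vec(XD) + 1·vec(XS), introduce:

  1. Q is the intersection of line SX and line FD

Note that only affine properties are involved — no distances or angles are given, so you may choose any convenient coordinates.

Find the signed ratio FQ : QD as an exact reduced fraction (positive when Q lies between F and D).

FQ:QD = -5

Work in coordinates with X = (0, 0), D = (1, 0), S = (0, 1), F = (5, 1).
1. Q is the intersection of line SX and line FD ⇒ Q = (0, -1/4)
Q = F + t·(D−F) with t = 5/4, so FQ:QD = t:(1−t) = 5/4:-1/4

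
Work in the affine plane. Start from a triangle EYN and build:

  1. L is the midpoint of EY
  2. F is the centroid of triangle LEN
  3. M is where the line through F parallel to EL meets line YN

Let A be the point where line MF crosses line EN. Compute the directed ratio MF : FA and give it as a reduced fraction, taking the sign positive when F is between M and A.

MF:FA = 3

Assign E = (0, 0), Y = (1, 0), N = (0, 1) — the answer is frame-independent, so this choice is without loss of generality.
1. L is the midpoint of EY ⇒ L = (1/2, 0)
2. F is the centroid of triangle LEN ⇒ F = (1/6, 1/3)
3. M is where the line through F parallel to EL meets line YN ⇒ M = (2/3, 1/3)
line MF meets EN at A = (0, 1/3)
F = M + t·(A−M) with t = 3/4, so MF:FA = 3/4:1/4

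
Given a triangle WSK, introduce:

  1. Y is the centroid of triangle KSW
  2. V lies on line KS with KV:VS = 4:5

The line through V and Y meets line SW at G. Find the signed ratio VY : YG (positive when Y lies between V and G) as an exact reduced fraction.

Choose coordinates W = (0, 0), S = (1, 0), K = (0, 1).
1. Y is the centroid of triangle KSW ⇒ Y = (1/3, 1/3)
2. V lies on line KS with KV:VS = 4:5 ⇒ V = (4/9, 5/9)
line VY meets SW at G = (1/6, 0)
Y = V + t·(G−V) with t = 2/5, so VY:YG = 2/5:3/5

VY:YG = 2/3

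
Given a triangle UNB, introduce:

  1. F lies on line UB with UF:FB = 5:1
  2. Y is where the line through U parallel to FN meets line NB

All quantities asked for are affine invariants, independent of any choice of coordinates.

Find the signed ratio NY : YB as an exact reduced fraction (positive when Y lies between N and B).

NY:YB = -5/6

Set U = (0, 0), N = (1, 0), B = (0, 1); any affine frame gives the same invariant.
1. F lies on line UB with UF:FB = 5:1 ⇒ F = (0, 5/6)
2. Y is where the line through U parallel to FN meets line NB ⇒ Y = (6, -5)
Y = N + t·(B−N) with t = -5, so NY:YB = t:(1−t) = -5:6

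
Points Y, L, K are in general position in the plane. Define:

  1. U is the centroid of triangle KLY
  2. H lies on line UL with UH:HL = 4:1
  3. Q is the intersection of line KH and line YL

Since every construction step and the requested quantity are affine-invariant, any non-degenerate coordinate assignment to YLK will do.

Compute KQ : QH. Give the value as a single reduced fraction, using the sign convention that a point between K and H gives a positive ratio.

KQ:QH = -15

Set Y = (0, 0), L = (1, 0), K = (0, 1); any affine frame gives the same invariant.
1. U is the centroid of triangle KLY ⇒ U = (1/3, 1/3)
2. H lies on line UL with UH:HL = 4:1 ⇒ H = (13/15, 1/15)
3. Q is the intersection of line KH and line YL ⇒ Q = (13/14, 0)
Q = K + t·(H−K) with t = 15/14, so KQ:QH = t:(1−t) = 15/14:-1/14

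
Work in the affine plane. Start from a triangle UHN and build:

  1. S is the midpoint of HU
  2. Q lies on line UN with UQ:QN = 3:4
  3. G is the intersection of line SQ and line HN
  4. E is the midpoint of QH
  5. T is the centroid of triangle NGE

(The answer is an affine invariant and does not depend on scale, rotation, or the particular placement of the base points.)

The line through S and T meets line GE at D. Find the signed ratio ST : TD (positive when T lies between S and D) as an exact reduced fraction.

Work in coordinates with U = (0, 0), H = (1, 0), N = (0, 1).
1. S is the midpoint of HU ⇒ S = (1/2, 0)
2. Q lies on line UN with UQ:QN = 3:4 ⇒ Q = (0, 3/7)
3. G is the intersection of line SQ and line HN ⇒ G = (4, -3)
4. E is the midpoint of QH ⇒ E = (1/2, 3/14)
5. T is the centroid of triangle NGE ⇒ T = (3/2, -25/42)
line ST meets GE at D = (221/190, -15/38)
T = S + t·(D−S) with t = 95/63, so ST:TD = 95/63:-32/63

ST:TD = -95/32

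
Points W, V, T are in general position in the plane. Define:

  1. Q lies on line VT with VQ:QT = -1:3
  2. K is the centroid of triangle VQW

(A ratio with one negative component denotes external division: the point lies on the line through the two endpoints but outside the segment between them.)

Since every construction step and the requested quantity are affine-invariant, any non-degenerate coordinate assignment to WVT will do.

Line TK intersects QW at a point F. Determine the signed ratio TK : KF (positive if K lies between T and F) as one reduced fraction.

TK:KF = 8

Work in coordinates with W = (0, 0), V = (1, 0), T = (0, 1).
1. Q lies on line VT with VQ:QT = -1:3 ⇒ Q = (3/2, -1/2)
2. K is the centroid of triangle VQW ⇒ K = (5/6, -1/6)
line TK meets QW at F = (15/16, -5/16)
K = T + t·(F−T) with t = 8/9, so TK:KF = 8/9:1/9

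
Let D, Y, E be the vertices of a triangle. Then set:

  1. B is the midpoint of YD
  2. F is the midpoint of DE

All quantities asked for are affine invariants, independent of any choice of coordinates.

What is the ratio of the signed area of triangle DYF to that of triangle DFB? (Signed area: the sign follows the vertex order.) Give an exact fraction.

[DYF]:[DFB] = -2

Work in coordinates with D = (0, 0), Y = (1, 0), E = (0, 1).
1. B is the midpoint of YD ⇒ B = (1/2, 0)
2. F is the midpoint of DE ⇒ F = (0, 1/2)
2·[DYF] = 1/2, 2·[DFB] = -1/4
[DYF]:[DFB] = 1/2:-1/4 = -2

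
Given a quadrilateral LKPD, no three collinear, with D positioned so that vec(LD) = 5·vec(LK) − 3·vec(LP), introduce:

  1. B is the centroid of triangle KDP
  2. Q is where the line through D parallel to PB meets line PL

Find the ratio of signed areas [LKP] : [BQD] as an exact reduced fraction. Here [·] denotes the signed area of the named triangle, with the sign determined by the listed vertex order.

Set L = (0, 0), K = (1, 0), P = (0, 1), D = (5, -3); any affine frame gives the same invariant.
1. B is the centroid of triangle KDP ⇒ B = (2, -2/3)
2. Q is where the line through D parallel to PB meets line PL ⇒ Q = (0, 7/6)
2·[LKP] = 1, 2·[BQD] = -5/6
[LKP]:[BQD] = 1:-5/6 = -6/5

[LKP]:[BQD] = -6/5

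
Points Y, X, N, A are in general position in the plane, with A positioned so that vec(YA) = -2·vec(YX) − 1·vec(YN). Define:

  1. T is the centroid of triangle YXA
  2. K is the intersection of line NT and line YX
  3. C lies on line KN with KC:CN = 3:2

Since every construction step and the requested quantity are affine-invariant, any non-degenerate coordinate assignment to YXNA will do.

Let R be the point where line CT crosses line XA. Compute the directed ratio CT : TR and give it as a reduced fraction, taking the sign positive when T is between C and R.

Set Y = (0, 0), X = (1, 0), N = (0, 1), A = (-2, -1); any affine frame gives the same invariant.
1. T is the centroid of triangle YXA ⇒ T = (-1/3, -1/3)
2. K is the intersection of line NT and line YX ⇒ K = (-1/4, 0)
3. C lies on line KN with KC:CN = 3:2 ⇒ C = (-1/10, 3/5)
line CT meets XA at R = (-4/11, -5/11)
T = C + t·(R−C) with t = 77/87, so CT:TR = 77/87:10/87

CT:TR = 77/10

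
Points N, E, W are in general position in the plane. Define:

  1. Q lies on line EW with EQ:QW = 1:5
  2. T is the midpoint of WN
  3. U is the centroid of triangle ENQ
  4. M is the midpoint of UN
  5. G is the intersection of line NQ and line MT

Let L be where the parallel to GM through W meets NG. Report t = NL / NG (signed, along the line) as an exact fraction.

Assign N = (0, 0), E = (1, 0), W = (0, 1) — the answer is frame-independent, so this choice is without loss of generality.
1. Q lies on line EW with EQ:QW = 1:5 ⇒ Q = (5/6, 1/6)
2. T is the midpoint of WN ⇒ T = (0, 1/2)
3. U is the centroid of triangle ENQ ⇒ U = (11/18, 1/18)
4. M is the midpoint of UN ⇒ M = (11/36, 1/36)
5. G is the intersection of line NQ and line MT ⇒ G = (55/192, 11/192)
through W parallel to GM: direction (11/576, -17/576); meets NG at L = (55/96, 11/96)
L = N + t·(G−N) with t = 2

t = 2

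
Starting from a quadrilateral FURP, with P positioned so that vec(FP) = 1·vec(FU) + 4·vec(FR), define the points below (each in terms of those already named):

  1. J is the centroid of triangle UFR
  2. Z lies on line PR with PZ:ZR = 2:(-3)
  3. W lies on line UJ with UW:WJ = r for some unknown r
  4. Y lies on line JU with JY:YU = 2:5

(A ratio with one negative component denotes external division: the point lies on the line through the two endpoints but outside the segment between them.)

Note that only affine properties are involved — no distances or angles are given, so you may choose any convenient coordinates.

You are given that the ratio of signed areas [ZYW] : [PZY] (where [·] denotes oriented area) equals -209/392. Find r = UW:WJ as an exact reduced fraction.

Work in coordinates with F = (0, 0), U = (1, 0), R = (0, 1), P = (1, 4).
1. J is the centroid of triangle UFR ⇒ J = (1/3, 1/3)
2. Z lies on line PR with PZ:ZR = 2:(-3) ⇒ Z = (3, 10)
3. With UW:WJ = r, write λ = r/(r+1) so W = U + λ·(J−U); W is affine-linear in λ
4. Y lies on line JU with JY:YU = 2:5 ⇒ Y = (11/21, 5/21)
Every point depending on W is an affine combination of W and λ-independent points, so each such coordinate is linear in λ; the λ² term in each signed area is a multiple of (J−U)×(J−U) = 0, so 2·[ZYW] and 2·[PZY] are each linear in λ. Evaluating at λ=0 and λ=1:
  2·[ZYW] = -22/3·λ + 110/21,   2·[PZY] = -14/3
So [ZYW]:[PZY] = (-22/3·λ + 110/21) / (-14/3). Setting this equal to -209/392:
  -22/3·λ + 110/21 = -209/392·(-14/3)  ⇒  λ = 3/8
Then r = λ/(1−λ) = (3/8)/(5/8) = 3/5. Check: with r = 3/5, W = (3/4, 1/8) and [ZYW]:[PZY] = -209/392 as required.

r = 3/5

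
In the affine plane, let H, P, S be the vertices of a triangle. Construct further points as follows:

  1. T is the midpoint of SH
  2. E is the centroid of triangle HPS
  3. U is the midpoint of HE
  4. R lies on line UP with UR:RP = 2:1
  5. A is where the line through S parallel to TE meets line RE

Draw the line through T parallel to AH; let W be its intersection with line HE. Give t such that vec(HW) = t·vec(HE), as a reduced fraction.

t = 3/4

Choose coordinates H = (0, 0), P = (1, 0), S = (0, 1).
1. T is the midpoint of SH ⇒ T = (0, 1/2)
2. E is the centroid of triangle HPS ⇒ E = (1/3, 1/3)
3. U is the midpoint of HE ⇒ U = (1/6, 1/6)
4. R lies on line UP with UR:RP = 2:1 ⇒ R = (13/18, 1/18)
5. A is where the line through S parallel to TE meets line RE ⇒ A = (-2, 2)
through T parallel to AH: direction (2, -2); meets HE at W = (1/4, 1/4)
W = H + t·(E−H) with t = 3/4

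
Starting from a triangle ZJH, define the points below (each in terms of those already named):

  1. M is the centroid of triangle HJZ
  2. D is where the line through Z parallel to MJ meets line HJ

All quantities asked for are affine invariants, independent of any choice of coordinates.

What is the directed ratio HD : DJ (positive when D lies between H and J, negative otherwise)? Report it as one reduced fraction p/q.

HD:DJ = -2

Work in coordinates with Z = (0, 0), J = (1, 0), H = (0, 1).
1. M is the centroid of triangle HJZ ⇒ M = (1/3, 1/3)
2. D is where the line through Z parallel to MJ meets line HJ ⇒ D = (2, -1)
D = H + t·(J−H) with t = 2, so HD:DJ = t:(1−t) = 2:-1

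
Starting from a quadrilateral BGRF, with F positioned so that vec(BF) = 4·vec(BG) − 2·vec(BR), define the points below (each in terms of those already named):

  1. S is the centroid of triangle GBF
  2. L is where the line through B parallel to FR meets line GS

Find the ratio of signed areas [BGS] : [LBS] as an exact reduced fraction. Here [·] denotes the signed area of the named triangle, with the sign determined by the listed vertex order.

Assign B = (0, 0), G = (1, 0), R = (0, 1), F = (4, -2) — the answer is frame-independent, so this choice is without loss of generality.
1. S is the centroid of triangle GBF ⇒ S = (5/3, -2/3)
2. L is where the line through B parallel to FR meets line GS ⇒ L = (4, -3)
2·[BGS] = -2/3, 2·[LBS] = -7/3
[BGS]:[LBS] = -2/3:-7/3 = 2/7

[BGS]:[LBS] = 2/7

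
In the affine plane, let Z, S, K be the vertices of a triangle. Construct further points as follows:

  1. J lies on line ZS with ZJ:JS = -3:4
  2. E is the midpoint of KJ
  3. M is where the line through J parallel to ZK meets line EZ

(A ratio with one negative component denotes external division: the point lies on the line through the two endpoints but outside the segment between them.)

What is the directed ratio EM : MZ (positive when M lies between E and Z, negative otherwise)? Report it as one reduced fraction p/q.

EM:MZ = -1/2

Assign Z = (0, 0), S = (1, 0), K = (0, 1) — the answer is frame-independent, so this choice is without loss of generality.
1. J lies on line ZS with ZJ:JS = -3:4 ⇒ J = (-3, 0)
2. E is the midpoint of KJ ⇒ E = (-3/2, 1/2)
3. M is where the line through J parallel to ZK meets line EZ ⇒ M = (-3, 1)
M = E + t·(Z−E) with t = -1, so EM:MZ = t:(1−t) = -1:2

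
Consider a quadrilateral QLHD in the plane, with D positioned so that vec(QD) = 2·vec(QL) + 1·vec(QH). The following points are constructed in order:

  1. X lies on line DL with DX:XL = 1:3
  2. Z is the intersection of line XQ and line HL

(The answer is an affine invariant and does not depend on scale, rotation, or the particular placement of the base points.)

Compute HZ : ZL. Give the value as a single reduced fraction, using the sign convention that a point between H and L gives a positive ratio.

Set Q = (0, 0), L = (1, 0), H = (0, 1), D = (2, 1); any affine frame gives the same invariant.
1. X lies on line DL with DX:XL = 1:3 ⇒ X = (7/4, 3/4)
2. Z is the intersection of line XQ and line HL ⇒ Z = (7/10, 3/10)
Z = H + t·(L−H) with t = 7/10, so HZ:ZL = t:(1−t) = 7/10:3/10

HZ:ZL = 7/3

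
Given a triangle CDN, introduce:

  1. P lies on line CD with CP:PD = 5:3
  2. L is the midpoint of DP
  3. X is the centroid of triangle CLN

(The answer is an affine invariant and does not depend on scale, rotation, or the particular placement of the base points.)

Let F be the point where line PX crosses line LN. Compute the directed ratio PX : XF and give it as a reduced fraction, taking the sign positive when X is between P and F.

PX:XF = -4/13

Set C = (0, 0), D = (1, 0), N = (0, 1); any affine frame gives the same invariant.
1. P lies on line CD with CP:PD = 5:3 ⇒ P = (5/8, 0)
2. L is the midpoint of DP ⇒ L = (13/16, 0)
3. X is the centroid of triangle CLN ⇒ X = (13/48, 1/3)
line PX meets LN at F = (91/64, -3/4)
X = P + t·(F−P) with t = -4/9, so PX:XF = -4/9:13/9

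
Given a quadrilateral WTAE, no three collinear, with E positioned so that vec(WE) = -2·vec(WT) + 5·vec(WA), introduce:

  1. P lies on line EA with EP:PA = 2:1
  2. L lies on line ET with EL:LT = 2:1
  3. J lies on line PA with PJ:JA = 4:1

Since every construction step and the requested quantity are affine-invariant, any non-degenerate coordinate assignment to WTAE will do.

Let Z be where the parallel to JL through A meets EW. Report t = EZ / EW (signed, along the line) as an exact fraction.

t = 10/11

Assign W = (0, 0), T = (1, 0), A = (0, 1), E = (-2, 5) — the answer is frame-independent, so this choice is without loss of generality.
1. P lies on line EA with EP:PA = 2:1 ⇒ P = (-2/3, 7/3)
2. L lies on line ET with EL:LT = 2:1 ⇒ L = (0, 5/3)
3. J lies on line PA with PJ:JA = 4:1 ⇒ J = (-2/15, 19/15)
through A parallel to JL: direction (2/15, 2/5); meets EW at Z = (-2/11, 5/11)
Z = E + t·(W−E) with t = 10/11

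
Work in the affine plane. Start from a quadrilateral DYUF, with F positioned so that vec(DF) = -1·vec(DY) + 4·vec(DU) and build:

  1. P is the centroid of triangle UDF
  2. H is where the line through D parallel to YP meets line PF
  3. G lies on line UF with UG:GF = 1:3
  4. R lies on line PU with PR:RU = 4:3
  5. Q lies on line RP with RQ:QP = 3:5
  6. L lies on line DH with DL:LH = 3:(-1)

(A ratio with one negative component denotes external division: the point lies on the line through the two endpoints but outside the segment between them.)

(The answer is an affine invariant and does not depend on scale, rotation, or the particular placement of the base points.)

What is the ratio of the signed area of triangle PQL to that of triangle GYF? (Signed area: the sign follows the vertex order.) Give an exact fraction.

[PQL]:[GYF] = -5/84

Choose coordinates D = (0, 0), Y = (1, 0), U = (0, 1), F = (-1, 4).
1. P is the centroid of triangle UDF ⇒ P = (-1/3, 5/3)
2. H is where the line through D parallel to YP meets line PF ⇒ H = (2/9, -5/18)
3. G lies on line UF with UG:GF = 1:3 ⇒ G = (-1/4, 7/4)
4. R lies on line PU with PR:RU = 4:3 ⇒ R = (-1/7, 9/7)
5. Q lies on line RP with RQ:QP = 3:5 ⇒ Q = (-3/14, 10/7)
6. L lies on line DH with DL:LH = 3:(-1) ⇒ L = (1/3, -5/12)
2·[PQL] = -5/56, 2·[GYF] = 3/2
[PQL]:[GYF] = -5/56:3/2 = -5/84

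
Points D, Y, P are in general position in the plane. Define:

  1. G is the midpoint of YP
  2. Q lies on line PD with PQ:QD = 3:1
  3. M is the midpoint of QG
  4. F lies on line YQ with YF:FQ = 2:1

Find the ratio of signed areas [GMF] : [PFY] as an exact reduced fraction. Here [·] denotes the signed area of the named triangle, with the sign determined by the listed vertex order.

[GMF]:[PFY] = 1/8

Set D = (0, 0), Y = (1, 0), P = (0, 1); any affine frame gives the same invariant.
1. G is the midpoint of YP ⇒ G = (1/2, 1/2)
2. Q lies on line PD with PQ:QD = 3:1 ⇒ Q = (0, 1/4)
3. M is the midpoint of QG ⇒ M = (1/4, 3/8)
4. F lies on line YQ with YF:FQ = 2:1 ⇒ F = (1/3, 1/6)
2·[GMF] = 1/16, 2·[PFY] = 1/2
[GMF]:[PFY] = 1/16:1/2 = 1/8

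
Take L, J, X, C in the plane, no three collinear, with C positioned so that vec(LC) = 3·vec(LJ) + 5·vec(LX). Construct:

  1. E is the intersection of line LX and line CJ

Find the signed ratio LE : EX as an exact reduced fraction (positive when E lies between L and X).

LE:EX = -5/7

Choose coordinates L = (0, 0), J = (1, 0), X = (0, 1), C = (3, 5).
1. E is the intersection of line LX and line CJ ⇒ E = (0, -5/2)
E = L + t·(X−L) with t = -5/2, so LE:EX = t:(1−t) = -5/2:7/2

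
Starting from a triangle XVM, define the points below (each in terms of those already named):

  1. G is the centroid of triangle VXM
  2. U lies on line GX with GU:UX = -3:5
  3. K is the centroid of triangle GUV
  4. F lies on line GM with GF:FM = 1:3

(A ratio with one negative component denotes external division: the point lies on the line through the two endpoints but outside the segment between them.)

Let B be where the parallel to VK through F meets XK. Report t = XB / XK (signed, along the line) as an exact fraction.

t = 17/28

Set X = (0, 0), V = (1, 0), M = (0, 1); any affine frame gives the same invariant.
1. G is the centroid of triangle VXM ⇒ G = (1/3, 1/3)
2. U lies on line GX with GU:UX = -3:5 ⇒ U = (5/6, 5/6)
3. K is the centroid of triangle GUV ⇒ K = (13/18, 7/18)
4. F lies on line GM with GF:FM = 1:3 ⇒ F = (1/4, 1/2)
through F parallel to VK: direction (-5/18, 7/18); meets XK at B = (221/504, 17/72)
B = X + t·(K−X) with t = 17/28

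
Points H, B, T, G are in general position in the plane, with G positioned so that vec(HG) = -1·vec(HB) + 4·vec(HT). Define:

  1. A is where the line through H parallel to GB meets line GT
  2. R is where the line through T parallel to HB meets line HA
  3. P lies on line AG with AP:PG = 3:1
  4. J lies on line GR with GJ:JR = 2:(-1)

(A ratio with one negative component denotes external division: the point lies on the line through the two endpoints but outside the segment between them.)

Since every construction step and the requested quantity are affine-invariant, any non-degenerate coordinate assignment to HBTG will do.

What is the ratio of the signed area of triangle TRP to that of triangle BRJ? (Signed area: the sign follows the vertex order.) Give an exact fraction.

Set H = (0, 0), B = (1, 0), T = (0, 1), G = (-1, 4); any affine frame gives the same invariant.
1. A is where the line through H parallel to GB meets line GT ⇒ A = (1, -2)
2. R is where the line through T parallel to HB meets line HA ⇒ R = (-1/2, 1)
3. P lies on line AG with AP:PG = 3:1 ⇒ P = (-1/2, 5/2)
4. J lies on line GR with GJ:JR = 2:(-1) ⇒ J = (0, -2)
2·[TRP] = -3/4, 2·[BRJ] = 4
[TRP]:[BRJ] = -3/4:4 = -3/16

[TRP]:[BRJ] = -3/16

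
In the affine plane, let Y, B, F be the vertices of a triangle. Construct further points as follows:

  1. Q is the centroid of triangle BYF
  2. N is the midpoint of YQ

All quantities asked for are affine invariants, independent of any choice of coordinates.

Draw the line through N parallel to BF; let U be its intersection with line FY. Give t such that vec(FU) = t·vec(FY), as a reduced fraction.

Choose coordinates Y = (0, 0), B = (1, 0), F = (0, 1).
1. Q is the centroid of triangle BYF ⇒ Q = (1/3, 1/3)
2. N is the midpoint of YQ ⇒ N = (1/6, 1/6)
through N parallel to BF: direction (-1, 1); meets FY at U = (0, 1/3)
U = F + t·(Y−F) with t = 2/3

t = 2/3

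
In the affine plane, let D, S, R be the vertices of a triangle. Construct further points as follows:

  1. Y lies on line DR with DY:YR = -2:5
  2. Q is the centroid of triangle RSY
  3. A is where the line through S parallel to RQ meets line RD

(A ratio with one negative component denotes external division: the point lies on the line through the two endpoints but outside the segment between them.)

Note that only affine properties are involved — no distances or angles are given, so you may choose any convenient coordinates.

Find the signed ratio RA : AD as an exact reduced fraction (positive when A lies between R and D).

Assign D = (0, 0), S = (1, 0), R = (0, 1) — the answer is frame-independent, so this choice is without loss of generality.
1. Y lies on line DR with DY:YR = -2:5 ⇒ Y = (0, -2/3)
2. Q is the centroid of triangle RSY ⇒ Q = (1/3, 1/9)
3. A is where the line through S parallel to RQ meets line RD ⇒ A = (0, 8/3)
A = R + t·(D−R) with t = -5/3, so RA:AD = t:(1−t) = -5/3:8/3

RA:AD = -5/8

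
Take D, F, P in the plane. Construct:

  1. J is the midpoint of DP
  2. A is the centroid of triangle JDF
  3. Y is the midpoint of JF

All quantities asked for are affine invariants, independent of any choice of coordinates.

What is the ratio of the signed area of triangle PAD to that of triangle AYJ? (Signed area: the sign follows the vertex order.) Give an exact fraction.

[PAD]:[AYJ] = -4

Assign D = (0, 0), F = (1, 0), P = (0, 1) — the answer is frame-independent, so this choice is without loss of generality.
1. J is the midpoint of DP ⇒ J = (0, 1/2)
2. A is the centroid of triangle JDF ⇒ A = (1/3, 1/6)
3. Y is the midpoint of JF ⇒ Y = (1/2, 1/4)
2·[PAD] = -1/3, 2·[AYJ] = 1/12
[PAD]:[AYJ] = -1/3:1/12 = -4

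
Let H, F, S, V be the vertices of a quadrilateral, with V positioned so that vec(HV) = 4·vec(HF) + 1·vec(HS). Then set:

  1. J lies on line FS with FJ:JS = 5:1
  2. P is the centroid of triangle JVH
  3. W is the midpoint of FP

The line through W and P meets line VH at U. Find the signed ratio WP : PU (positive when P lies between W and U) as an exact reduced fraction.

Set H = (0, 0), F = (1, 0), S = (0, 1), V = (4, 1); any affine frame gives the same invariant.
1. J lies on line FS with FJ:JS = 5:1 ⇒ J = (1/6, 5/6)
2. P is the centroid of triangle JVH ⇒ P = (25/18, 11/18)
3. W is the midpoint of FP ⇒ W = (43/36, 11/36)
line WP meets VH at U = (44/37, 11/37)
P = W + t·(U−W) with t = -37, so WP:PU = -37:38

WP:PU = -37/38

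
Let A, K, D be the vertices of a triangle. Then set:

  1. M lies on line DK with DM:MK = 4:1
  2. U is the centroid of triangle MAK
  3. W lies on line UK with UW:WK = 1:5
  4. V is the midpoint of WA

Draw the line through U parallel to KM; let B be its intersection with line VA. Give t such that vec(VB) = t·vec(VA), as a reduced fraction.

t = -11/13

Work in coordinates with A = (0, 0), K = (1, 0), D = (0, 1).
1. M lies on line DK with DM:MK = 4:1 ⇒ M = (4/5, 1/5)
2. U is the centroid of triangle MAK ⇒ U = (3/5, 1/15)
3. W lies on line UK with UW:WK = 1:5 ⇒ W = (2/3, 1/18)
4. V is the midpoint of WA ⇒ V = (1/3, 1/36)
through U parallel to KM: direction (-1/5, 1/5); meets VA at B = (8/13, 2/39)
B = V + t·(A−V) with t = -11/13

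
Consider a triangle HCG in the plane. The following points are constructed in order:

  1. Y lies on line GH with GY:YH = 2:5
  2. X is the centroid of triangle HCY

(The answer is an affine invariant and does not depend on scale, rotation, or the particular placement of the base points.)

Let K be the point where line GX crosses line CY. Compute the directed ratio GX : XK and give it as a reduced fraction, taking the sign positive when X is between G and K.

GX:XK = -11/5

Set H = (0, 0), C = (1, 0), G = (0, 1); any affine frame gives the same invariant.
1. Y lies on line GH with GY:YH = 2:5 ⇒ Y = (0, 5/7)
2. X is the centroid of triangle HCY ⇒ X = (1/3, 5/21)
line GX meets CY at K = (2/11, 45/77)
X = G + t·(K−G) with t = 11/6, so GX:XK = 11/6:-5/6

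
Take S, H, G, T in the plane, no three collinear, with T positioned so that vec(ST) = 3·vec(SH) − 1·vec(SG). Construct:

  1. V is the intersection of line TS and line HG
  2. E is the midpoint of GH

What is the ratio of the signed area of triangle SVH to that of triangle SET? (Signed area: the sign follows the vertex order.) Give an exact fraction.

Choose coordinates S = (0, 0), H = (1, 0), G = (0, 1), T = (3, -1).
1. V is the intersection of line TS and line HG ⇒ V = (3/2, -1/2)
2. E is the midpoint of GH ⇒ E = (1/2, 1/2)
2·[SVH] = 1/2, 2·[SET] = -2
[SVH]:[SET] = 1/2:-2 = -1/4

[SVH]:[SET] = -1/4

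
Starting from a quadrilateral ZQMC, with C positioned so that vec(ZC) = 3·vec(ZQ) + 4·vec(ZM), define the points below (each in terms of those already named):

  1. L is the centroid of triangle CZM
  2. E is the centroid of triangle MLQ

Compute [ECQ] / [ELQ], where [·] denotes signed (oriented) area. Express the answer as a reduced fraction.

[ECQ]:[ELQ] = 28/5

Choose coordinates Z = (0, 0), Q = (1, 0), M = (0, 1), C = (3, 4).
1. L is the centroid of triangle CZM ⇒ L = (1, 5/3)
2. E is the centroid of triangle MLQ ⇒ E = (2/3, 8/9)
2·[ECQ] = -28/9, 2·[ELQ] = -5/9
[ECQ]:[ELQ] = -28/9:-5/9 = 28/5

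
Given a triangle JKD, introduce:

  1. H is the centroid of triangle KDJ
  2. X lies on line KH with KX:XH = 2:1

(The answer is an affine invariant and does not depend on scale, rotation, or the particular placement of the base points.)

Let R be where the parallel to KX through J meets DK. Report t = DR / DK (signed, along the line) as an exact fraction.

Set J = (0, 0), K = (1, 0), D = (0, 1); any affine frame gives the same invariant.
1. H is the centroid of triangle KDJ ⇒ H = (1/3, 1/3)
2. X lies on line KH with KX:XH = 2:1 ⇒ X = (5/9, 2/9)
through J parallel to KX: direction (-4/9, 2/9); meets DK at R = (2, -1)
R = D + t·(K−D) with t = 2

t = 2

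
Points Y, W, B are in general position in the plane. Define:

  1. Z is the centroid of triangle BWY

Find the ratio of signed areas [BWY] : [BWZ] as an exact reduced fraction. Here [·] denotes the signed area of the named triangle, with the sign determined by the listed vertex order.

Choose coordinates Y = (0, 0), W = (1, 0), B = (0, 1).
1. Z is the centroid of triangle BWY ⇒ Z = (1/3, 1/3)
2·[BWY] = -1, 2·[BWZ] = -1/3
[BWY]:[BWZ] = -1:-1/3 = 3

[BWY]:[BWZ] = 3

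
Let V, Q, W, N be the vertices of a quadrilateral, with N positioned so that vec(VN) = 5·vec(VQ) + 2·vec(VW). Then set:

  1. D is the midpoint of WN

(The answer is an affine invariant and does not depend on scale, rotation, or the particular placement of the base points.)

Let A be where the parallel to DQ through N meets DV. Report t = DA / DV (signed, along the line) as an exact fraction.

Set V = (0, 0), Q = (1, 0), W = (0, 1), N = (5, 2); any affine frame gives the same invariant.
1. D is the midpoint of WN ⇒ D = (5/2, 3/2)
through N parallel to DQ: direction (-3/2, -3/2); meets DV at A = (15/2, 9/2)
A = D + t·(V−D) with t = -2

t = -2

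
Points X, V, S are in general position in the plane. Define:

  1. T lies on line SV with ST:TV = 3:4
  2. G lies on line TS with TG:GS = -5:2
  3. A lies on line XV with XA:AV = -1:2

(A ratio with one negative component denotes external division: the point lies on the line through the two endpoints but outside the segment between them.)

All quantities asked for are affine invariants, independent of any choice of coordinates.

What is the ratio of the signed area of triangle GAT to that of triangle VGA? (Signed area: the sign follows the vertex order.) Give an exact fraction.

[GAT]:[VGA] = 5/9

Assign X = (0, 0), V = (1, 0), S = (0, 1) — the answer is frame-independent, so this choice is without loss of generality.
1. T lies on line SV with ST:TV = 3:4 ⇒ T = (3/7, 4/7)
2. G lies on line TS with TG:GS = -5:2 ⇒ G = (-2/7, 9/7)
3. A lies on line XV with XA:AV = -1:2 ⇒ A = (-1, 0)
2·[GAT] = 10/7, 2·[VGA] = 18/7
[GAT]:[VGA] = 10/7:18/7 = 5/9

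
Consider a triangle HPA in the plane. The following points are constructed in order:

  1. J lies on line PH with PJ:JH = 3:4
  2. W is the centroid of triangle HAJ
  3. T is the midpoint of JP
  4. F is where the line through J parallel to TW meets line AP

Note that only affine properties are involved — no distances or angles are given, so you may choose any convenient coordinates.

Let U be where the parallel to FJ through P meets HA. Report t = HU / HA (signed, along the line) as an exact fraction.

Set H = (0, 0), P = (1, 0), A = (0, 1); any affine frame gives the same invariant.
1. J lies on line PH with PJ:JH = 3:4 ⇒ J = (4/7, 0)
2. W is the centroid of triangle HAJ ⇒ W = (4/21, 1/3)
3. T is the midpoint of JP ⇒ T = (11/14, 0)
4. F is where the line through J parallel to TW meets line AP ⇒ F = (17/11, -6/11)
through P parallel to FJ: direction (-75/77, 6/11); meets HA at U = (0, 14/25)
U = H + t·(A−H) with t = 14/25

t = 14/25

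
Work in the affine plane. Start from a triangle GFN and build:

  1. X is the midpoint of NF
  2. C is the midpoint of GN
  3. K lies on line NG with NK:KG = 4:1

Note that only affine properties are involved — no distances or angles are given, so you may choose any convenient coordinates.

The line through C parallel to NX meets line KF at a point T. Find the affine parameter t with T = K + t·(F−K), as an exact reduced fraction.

t = 3/8

Work in coordinates with G = (0, 0), F = (1, 0), N = (0, 1).
1. X is the midpoint of NF ⇒ X = (1/2, 1/2)
2. C is the midpoint of GN ⇒ C = (0, 1/2)
3. K lies on line NG with NK:KG = 4:1 ⇒ K = (0, 1/5)
through C parallel to NX: direction (1/2, -1/2); meets KF at T = (3/8, 1/8)
T = K + t·(F−K) with t = 3/8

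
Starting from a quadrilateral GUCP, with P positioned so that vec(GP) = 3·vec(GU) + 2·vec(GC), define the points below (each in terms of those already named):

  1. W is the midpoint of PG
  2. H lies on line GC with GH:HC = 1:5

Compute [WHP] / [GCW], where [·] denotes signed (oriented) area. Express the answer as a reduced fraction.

Set G = (0, 0), U = (1, 0), C = (0, 1), P = (3, 2); any affine frame gives the same invariant.
1. W is the midpoint of PG ⇒ W = (3/2, 1)
2. H lies on line GC with GH:HC = 1:5 ⇒ H = (0, 1/6)
2·[WHP] = -1/4, 2·[GCW] = -3/2
[WHP]:[GCW] = -1/4:-3/2 = 1/6

[WHP]:[GCW] = 1/6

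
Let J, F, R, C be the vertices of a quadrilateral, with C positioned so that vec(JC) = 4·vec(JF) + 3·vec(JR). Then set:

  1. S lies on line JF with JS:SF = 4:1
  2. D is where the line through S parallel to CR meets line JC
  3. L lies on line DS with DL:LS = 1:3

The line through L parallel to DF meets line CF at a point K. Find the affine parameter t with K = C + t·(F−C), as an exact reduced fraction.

Assign J = (0, 0), F = (1, 0), R = (0, 1), C = (4, 3) — the answer is frame-independent, so this choice is without loss of generality.
1. S lies on line JF with JS:SF = 4:1 ⇒ S = (4/5, 0)
2. D is where the line through S parallel to CR meets line JC ⇒ D = (-8/5, -6/5)
3. L lies on line DS with DL:LS = 1:3 ⇒ L = (-1, -9/10)
through L parallel to DF: direction (13/5, 6/5); meets CF at K = (73/70, 3/70)
K = C + t·(F−C) with t = 69/70

t = 69/70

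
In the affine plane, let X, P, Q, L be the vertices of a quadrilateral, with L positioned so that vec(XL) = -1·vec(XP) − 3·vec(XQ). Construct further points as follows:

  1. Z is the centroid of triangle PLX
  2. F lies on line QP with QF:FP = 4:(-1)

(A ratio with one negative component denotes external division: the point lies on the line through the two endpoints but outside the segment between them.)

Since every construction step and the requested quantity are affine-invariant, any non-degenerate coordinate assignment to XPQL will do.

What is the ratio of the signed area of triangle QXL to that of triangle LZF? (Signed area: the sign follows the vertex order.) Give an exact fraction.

Choose coordinates X = (0, 0), P = (1, 0), Q = (0, 1), L = (-1, -3).
1. Z is the centroid of triangle PLX ⇒ Z = (0, -1)
2. F lies on line QP with QF:FP = 4:(-1) ⇒ F = (4/3, -1/3)
2·[QXL] = -1, 2·[LZF] = -2
[QXL]:[LZF] = -1:-2 = 1/2

[QXL]:[LZF] = 1/2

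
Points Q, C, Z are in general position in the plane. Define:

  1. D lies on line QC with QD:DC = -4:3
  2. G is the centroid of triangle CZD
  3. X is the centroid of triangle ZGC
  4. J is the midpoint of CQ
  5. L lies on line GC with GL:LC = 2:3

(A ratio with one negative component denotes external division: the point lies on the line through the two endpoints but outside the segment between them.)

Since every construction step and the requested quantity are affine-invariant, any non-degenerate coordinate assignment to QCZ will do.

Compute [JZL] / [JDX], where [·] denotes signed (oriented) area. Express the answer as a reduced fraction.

Set Q = (0, 0), C = (1, 0), Z = (0, 1); any affine frame gives the same invariant.
1. D lies on line QC with QD:DC = -4:3 ⇒ D = (4, 0)
2. G is the centroid of triangle CZD ⇒ G = (5/3, 1/3)
3. X is the centroid of triangle ZGC ⇒ X = (8/9, 4/9)
4. J is the midpoint of CQ ⇒ J = (1/2, 0)
5. L lies on line GC with GL:LC = 2:3 ⇒ L = (7/5, 1/5)
2·[JZL] = -1, 2·[JDX] = 14/9
[JZL]:[JDX] = -1:14/9 = -9/14

[JZL]:[JDX] = -9/14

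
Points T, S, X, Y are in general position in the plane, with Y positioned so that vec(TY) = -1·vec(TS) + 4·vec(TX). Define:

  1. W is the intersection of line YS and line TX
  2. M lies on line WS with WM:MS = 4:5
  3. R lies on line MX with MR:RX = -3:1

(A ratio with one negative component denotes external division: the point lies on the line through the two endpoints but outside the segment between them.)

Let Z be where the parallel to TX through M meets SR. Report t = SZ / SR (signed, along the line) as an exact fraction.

Work in coordinates with T = (0, 0), S = (1, 0), X = (0, 1), Y = (-1, 4).
1. W is the intersection of line YS and line TX ⇒ W = (0, 2)
2. M lies on line WS with WM:MS = 4:5 ⇒ M = (4/9, 10/9)
3. R lies on line MX with MR:RX = -3:1 ⇒ R = (-2/9, 17/18)
through M parallel to TX: direction (0, 1); meets SR at Z = (4/9, 85/198)
Z = S + t·(R−S) with t = 5/11

t = 5/11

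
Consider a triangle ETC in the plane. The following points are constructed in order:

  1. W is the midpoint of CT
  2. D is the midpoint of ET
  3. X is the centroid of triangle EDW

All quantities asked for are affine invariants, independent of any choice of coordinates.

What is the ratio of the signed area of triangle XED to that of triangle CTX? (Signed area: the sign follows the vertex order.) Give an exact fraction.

[XED]:[CTX] = -1/6

Choose coordinates E = (0, 0), T = (1, 0), C = (0, 1).
1. W is the midpoint of CT ⇒ W = (1/2, 1/2)
2. D is the midpoint of ET ⇒ D = (1/2, 0)
3. X is the centroid of triangle EDW ⇒ X = (1/3, 1/6)
2·[XED] = 1/12, 2·[CTX] = -1/2
[XED]:[CTX] = 1/12:-1/2 = -1/6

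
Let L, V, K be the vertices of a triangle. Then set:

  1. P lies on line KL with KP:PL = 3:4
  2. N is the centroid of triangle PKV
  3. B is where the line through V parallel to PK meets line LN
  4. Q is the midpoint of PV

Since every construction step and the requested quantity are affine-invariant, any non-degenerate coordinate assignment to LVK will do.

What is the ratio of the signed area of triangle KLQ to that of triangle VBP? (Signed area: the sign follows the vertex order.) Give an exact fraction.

[KLQ]:[VBP] = 7/22

Choose coordinates L = (0, 0), V = (1, 0), K = (0, 1).
1. P lies on line KL with KP:PL = 3:4 ⇒ P = (0, 4/7)
2. N is the centroid of triangle PKV ⇒ N = (1/3, 11/21)
3. B is where the line through V parallel to PK meets line LN ⇒ B = (1, 11/7)
4. Q is the midpoint of PV ⇒ Q = (1/2, 2/7)
2·[KLQ] = 1/2, 2·[VBP] = 11/7
[KLQ]:[VBP] = 1/2:11/7 = 7/22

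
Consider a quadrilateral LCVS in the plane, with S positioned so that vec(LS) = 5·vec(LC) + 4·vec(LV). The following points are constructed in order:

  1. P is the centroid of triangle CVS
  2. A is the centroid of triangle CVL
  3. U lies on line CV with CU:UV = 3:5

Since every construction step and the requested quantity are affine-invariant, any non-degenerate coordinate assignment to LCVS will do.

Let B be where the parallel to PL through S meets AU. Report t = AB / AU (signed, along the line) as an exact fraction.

t = 32/29

Assign L = (0, 0), C = (1, 0), V = (0, 1), S = (5, 4) — the answer is frame-independent, so this choice is without loss of generality.
1. P is the centroid of triangle CVS ⇒ P = (2, 5/3)
2. A is the centroid of triangle CVL ⇒ A = (1/3, 1/3)
3. U lies on line CV with CU:UV = 3:5 ⇒ U = (5/8, 3/8)
through S parallel to PL: direction (-2, -5/3); meets AU at B = (19/29, 11/29)
B = A + t·(U−A) with t = 32/29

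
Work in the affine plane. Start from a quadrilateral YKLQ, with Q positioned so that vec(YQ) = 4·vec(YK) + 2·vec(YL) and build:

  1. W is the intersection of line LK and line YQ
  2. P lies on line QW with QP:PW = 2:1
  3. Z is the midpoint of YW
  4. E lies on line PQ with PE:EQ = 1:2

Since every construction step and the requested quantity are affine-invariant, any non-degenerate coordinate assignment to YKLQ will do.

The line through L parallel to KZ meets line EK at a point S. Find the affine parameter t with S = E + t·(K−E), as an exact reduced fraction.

t = 32/59

Assign Y = (0, 0), K = (1, 0), L = (0, 1), Q = (4, 2) — the answer is frame-independent, so this choice is without loss of generality.
1. W is the intersection of line LK and line YQ ⇒ W = (2/3, 1/3)
2. P lies on line QW with QP:PW = 2:1 ⇒ P = (16/9, 8/9)
3. Z is the midpoint of YW ⇒ Z = (1/3, 1/6)
4. E lies on line PQ with PE:EQ = 1:2 ⇒ E = (68/27, 34/27)
through L parallel to KZ: direction (-2/3, 1/6); meets EK at S = (100/59, 34/59)
S = E + t·(K−E) with t = 32/59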